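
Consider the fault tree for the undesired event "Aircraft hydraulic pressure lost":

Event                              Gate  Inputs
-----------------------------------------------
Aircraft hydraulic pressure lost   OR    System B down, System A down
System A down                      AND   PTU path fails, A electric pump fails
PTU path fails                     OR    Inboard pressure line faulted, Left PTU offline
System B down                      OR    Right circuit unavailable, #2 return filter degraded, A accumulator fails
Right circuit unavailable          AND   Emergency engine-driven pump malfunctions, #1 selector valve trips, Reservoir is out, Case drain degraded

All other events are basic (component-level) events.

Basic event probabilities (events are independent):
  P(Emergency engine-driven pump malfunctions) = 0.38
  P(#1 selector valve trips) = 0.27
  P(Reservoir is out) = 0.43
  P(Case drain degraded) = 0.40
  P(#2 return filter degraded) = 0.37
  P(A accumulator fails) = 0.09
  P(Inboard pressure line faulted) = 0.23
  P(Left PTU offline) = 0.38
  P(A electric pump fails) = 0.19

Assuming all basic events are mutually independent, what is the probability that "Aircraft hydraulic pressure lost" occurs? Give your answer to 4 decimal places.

0.4927

P(Right circuit unavailable) [AND] = 0.38 × 0.27 × 0.43 × 0.40 = 0.017647
P(System B down) [OR] = 1 − (1−0.017647) × (1−0.37) × (1−0.09) = 0.436817
P(PTU path fails) [OR] = 1 − (1−0.23) × (1−0.38) = 0.522600
P(System A down) [AND] = 0.522600 × 0.19 = 0.099294
P(Aircraft hydraulic pressure lost) [OR] = 1 − (1−0.436817) × (1−0.099294) = 0.492738
Rounded to 4 decimal places: P(Aircraft hydraulic pressure lost) ≈ 0.4927.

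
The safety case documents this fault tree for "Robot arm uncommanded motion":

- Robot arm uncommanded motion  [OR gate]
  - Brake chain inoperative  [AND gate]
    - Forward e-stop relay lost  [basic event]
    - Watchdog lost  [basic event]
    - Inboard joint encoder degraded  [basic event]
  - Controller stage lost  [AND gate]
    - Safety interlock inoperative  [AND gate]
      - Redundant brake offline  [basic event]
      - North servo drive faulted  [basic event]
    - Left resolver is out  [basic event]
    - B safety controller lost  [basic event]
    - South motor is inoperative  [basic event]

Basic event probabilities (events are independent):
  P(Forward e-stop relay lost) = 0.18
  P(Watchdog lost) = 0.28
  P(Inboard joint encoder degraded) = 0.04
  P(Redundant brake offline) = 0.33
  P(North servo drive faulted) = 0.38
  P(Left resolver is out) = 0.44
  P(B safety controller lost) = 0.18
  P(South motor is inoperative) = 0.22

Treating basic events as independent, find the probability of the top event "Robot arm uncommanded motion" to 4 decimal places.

0.0042

P(Brake chain inoperative) [AND] = 0.18 × 0.28 × 0.04 = 0.002016
P(Safety interlock inoperative) [AND] = 0.33 × 0.38 = 0.125400
P(Controller stage lost) [AND] = 0.125400 × 0.44 × 0.18 × 0.22 = 0.002185
P(Robot arm uncommanded motion) [OR] = 1 − (1−0.002016) × (1−0.002185) = 0.004197
Rounded to 4 decimal places: P(Robot arm uncommanded motion) ≈ 0.0042.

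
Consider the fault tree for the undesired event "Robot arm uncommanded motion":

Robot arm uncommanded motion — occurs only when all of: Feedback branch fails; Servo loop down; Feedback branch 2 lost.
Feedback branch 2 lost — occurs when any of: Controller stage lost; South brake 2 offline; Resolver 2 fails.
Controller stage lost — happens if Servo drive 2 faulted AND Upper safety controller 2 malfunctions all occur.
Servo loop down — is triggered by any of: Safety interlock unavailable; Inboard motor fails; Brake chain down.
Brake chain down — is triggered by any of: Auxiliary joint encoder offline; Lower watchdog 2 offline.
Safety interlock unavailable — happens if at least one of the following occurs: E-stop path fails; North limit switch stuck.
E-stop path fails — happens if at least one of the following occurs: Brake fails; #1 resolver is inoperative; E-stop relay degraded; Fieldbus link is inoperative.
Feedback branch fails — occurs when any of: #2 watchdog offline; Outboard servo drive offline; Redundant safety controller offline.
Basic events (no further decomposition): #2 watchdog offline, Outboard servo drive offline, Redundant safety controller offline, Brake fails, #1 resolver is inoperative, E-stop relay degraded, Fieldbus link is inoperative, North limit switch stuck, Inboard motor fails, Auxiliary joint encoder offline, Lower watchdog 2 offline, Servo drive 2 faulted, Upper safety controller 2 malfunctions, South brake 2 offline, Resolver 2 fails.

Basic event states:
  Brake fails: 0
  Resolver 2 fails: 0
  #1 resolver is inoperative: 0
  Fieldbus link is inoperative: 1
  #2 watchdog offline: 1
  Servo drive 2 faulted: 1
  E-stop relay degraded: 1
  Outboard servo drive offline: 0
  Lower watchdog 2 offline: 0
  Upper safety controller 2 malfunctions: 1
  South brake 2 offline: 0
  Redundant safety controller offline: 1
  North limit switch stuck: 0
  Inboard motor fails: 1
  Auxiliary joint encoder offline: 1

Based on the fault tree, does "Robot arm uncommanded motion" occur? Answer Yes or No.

Feedback branch fails [OR]: #2 watchdog offline=occurs, Outboard servo drive offline=not, Redundant safety controller offline=occurs → at least one input occurs → occurs.
E-stop path fails [OR]: Brake fails=not, #1 resolver is inoperative=not, E-stop relay degraded=occurs, Fieldbus link is inoperative=occurs → at least one input occurs → occurs.
Safety interlock unavailable [OR]: E-stop path fails=occurs, North limit switch stuck=not → at least one input occurs → occurs.
Brake chain down [OR]: Auxiliary joint encoder offline=occurs, Lower watchdog 2 offline=not → at least one input occurs → occurs.
Servo loop down [OR]: Safety interlock unavailable=occurs, Inboard motor fails=occurs, Brake chain down=occurs → at least one input occurs → occurs.
Controller stage lost [AND]: Servo drive 2 faulted=occurs, Upper safety controller 2 malfunctions=occurs → all inputs occur → occurs.
Feedback branch 2 lost [OR]: Controller stage lost=occurs, South brake 2 offline=not, Resolver 2 fails=not → at least one input occurs → occurs.
Robot arm uncommanded motion [AND]: Feedback branch fails=occurs, Servo loop down=occurs, Feedback branch 2 lost=occurs → all inputs occur → occurs.

Yes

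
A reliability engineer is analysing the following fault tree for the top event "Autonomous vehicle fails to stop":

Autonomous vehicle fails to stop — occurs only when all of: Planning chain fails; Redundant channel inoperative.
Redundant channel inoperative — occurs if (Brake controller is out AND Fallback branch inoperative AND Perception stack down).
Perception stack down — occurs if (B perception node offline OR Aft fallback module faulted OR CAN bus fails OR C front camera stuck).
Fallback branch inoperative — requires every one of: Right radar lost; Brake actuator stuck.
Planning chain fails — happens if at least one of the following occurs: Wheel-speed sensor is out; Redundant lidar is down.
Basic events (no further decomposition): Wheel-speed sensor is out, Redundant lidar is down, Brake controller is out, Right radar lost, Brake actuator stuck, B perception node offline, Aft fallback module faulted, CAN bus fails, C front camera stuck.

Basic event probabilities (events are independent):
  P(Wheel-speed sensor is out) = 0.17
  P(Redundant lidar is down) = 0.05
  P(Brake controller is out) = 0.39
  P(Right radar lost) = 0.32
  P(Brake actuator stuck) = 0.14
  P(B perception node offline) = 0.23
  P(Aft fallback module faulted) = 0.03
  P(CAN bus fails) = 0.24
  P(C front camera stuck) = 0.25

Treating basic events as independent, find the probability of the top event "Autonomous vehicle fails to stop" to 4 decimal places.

P(Planning chain fails) [OR] = 1 − (1−0.17) × (1−0.05) = 0.211500
P(Fallback branch inoperative) [AND] = 0.32 × 0.14 = 0.044800
P(Perception stack down) [OR] = 1 − (1−0.23) × (1−0.03) × (1−0.24) × (1−0.25) = 0.574267
P(Redundant channel inoperative) [AND] = 0.39 × 0.044800 × 0.574267 = 0.010034
P(Autonomous vehicle fails to stop) [AND] = 0.211500 × 0.010034 = 0.002122
Rounded to 4 decimal places: P(Autonomous vehicle fails to stop) ≈ 0.0021.

0.0021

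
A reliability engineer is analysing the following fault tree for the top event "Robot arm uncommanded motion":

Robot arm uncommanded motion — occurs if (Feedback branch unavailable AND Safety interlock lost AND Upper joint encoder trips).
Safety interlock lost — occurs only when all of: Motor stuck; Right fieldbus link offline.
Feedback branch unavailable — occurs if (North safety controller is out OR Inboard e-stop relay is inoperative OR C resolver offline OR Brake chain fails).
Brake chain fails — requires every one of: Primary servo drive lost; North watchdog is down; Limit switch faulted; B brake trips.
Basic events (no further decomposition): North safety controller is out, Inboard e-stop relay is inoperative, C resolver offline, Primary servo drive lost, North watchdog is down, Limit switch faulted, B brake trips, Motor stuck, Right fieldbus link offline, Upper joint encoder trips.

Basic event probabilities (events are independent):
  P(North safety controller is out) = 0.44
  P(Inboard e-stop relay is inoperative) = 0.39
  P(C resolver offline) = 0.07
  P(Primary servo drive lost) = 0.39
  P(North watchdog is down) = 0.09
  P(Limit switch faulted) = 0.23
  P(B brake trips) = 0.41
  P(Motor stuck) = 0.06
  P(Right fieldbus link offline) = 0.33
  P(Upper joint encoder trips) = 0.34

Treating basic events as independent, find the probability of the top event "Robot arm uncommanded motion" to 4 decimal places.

0.0046

P(Brake chain fails) [AND] = 0.39 × 0.09 × 0.23 × 0.41 = 0.003310
P(Feedback branch unavailable) [OR] = 1 − (1−0.44) × (1−0.39) × (1−0.07) × (1−0.003310) = 0.683364
P(Safety interlock lost) [AND] = 0.06 × 0.33 = 0.019800
P(Robot arm uncommanded motion) [AND] = 0.683364 × 0.019800 × 0.34 = 0.004600
Rounded to 4 decimal places: P(Robot arm uncommanded motion) ≈ 0.0046.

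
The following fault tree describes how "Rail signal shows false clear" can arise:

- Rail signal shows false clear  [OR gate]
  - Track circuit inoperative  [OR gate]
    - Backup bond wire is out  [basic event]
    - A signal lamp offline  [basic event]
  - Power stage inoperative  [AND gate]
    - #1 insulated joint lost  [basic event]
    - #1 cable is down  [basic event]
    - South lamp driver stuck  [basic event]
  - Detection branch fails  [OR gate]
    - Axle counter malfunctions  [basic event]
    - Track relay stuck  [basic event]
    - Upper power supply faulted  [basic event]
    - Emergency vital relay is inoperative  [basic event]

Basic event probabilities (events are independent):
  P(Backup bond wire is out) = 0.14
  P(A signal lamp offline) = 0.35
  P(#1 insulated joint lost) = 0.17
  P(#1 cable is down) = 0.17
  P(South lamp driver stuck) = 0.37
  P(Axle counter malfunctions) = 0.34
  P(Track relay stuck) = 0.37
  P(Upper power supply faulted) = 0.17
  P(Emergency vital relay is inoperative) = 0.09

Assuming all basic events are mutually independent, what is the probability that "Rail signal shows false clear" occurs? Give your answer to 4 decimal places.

P(Track circuit inoperative) [OR] = 1 − (1−0.14) × (1−0.35) = 0.441000
P(Power stage inoperative) [AND] = 0.17 × 0.17 × 0.37 = 0.010693
P(Detection branch fails) [OR] = 1 − (1−0.34) × (1−0.37) × (1−0.17) × (1−0.09) = 0.685946
P(Rail signal shows false clear) [OR] = 1 − (1−0.441000) × (1−0.010693) × (1−0.685946) = 0.826321
Rounded to 4 decimal places: P(Rail signal shows false clear) ≈ 0.8263.

0.8263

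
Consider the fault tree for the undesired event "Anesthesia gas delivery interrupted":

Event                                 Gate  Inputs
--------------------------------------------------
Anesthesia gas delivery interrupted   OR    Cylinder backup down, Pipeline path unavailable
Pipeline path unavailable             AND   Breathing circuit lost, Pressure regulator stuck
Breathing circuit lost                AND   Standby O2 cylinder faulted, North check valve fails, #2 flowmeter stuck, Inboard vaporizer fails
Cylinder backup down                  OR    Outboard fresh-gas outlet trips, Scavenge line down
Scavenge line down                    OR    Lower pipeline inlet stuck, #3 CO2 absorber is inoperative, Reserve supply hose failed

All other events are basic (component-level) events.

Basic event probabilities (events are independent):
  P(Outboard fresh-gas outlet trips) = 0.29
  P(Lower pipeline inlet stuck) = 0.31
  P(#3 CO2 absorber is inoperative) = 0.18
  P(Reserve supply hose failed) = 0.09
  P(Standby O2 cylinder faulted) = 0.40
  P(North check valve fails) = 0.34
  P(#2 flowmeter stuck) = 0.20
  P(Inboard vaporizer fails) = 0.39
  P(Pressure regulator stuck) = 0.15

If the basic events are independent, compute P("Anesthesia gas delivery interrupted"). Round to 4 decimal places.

0.6350

P(Scavenge line down) [OR] = 1 − (1−0.31) × (1−0.18) × (1−0.09) = 0.485122
P(Cylinder backup down) [OR] = 1 − (1−0.29) × (1−0.485122) = 0.634437
P(Breathing circuit lost) [AND] = 0.40 × 0.34 × 0.20 × 0.39 = 0.010608
P(Pipeline path unavailable) [AND] = 0.010608 × 0.15 = 0.001591
P(Anesthesia gas delivery interrupted) [OR] = 1 − (1−0.634437) × (1−0.001591) = 0.635019
Rounded to 4 decimal places: P(Anesthesia gas delivery interrupted) ≈ 0.6350.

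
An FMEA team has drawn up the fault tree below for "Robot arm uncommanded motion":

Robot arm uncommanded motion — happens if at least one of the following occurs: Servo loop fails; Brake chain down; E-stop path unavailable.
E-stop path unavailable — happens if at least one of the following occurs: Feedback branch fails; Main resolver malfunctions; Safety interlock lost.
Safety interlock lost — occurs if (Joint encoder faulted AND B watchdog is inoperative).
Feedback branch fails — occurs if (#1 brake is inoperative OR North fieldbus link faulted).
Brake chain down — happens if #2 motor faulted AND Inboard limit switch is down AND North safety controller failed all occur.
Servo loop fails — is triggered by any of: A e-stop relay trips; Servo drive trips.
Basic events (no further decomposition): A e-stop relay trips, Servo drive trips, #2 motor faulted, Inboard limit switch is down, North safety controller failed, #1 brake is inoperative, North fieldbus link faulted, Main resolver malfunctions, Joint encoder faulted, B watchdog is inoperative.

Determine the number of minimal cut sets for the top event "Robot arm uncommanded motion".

Servo loop fails [OR]: union of children's cut sets → 2 cut set(s).
Brake chain down [AND]: one cut set from each child combined → 1 × 1 × 1 = 1 cut set(s).
Feedback branch fails [OR]: union of children's cut sets → 2 cut set(s).
Safety interlock lost [AND]: one cut set from each child combined → 1 × 1 = 1 cut set(s).
E-stop path unavailable [OR]: union of children's cut sets → 4 cut set(s).
Robot arm uncommanded motion [OR]: union of children's cut sets → 7 cut set(s).
Minimal cut sets: {A e-stop relay trips}; {Servo drive trips}; {#2 motor faulted, Inboard limit switch is down, North safety controller failed}; {#1 brake is inoperative}; {North fieldbus link faulted}; {Main resolver malfunctions}; {B watchdog is inoperative, Joint encoder faulted}.

7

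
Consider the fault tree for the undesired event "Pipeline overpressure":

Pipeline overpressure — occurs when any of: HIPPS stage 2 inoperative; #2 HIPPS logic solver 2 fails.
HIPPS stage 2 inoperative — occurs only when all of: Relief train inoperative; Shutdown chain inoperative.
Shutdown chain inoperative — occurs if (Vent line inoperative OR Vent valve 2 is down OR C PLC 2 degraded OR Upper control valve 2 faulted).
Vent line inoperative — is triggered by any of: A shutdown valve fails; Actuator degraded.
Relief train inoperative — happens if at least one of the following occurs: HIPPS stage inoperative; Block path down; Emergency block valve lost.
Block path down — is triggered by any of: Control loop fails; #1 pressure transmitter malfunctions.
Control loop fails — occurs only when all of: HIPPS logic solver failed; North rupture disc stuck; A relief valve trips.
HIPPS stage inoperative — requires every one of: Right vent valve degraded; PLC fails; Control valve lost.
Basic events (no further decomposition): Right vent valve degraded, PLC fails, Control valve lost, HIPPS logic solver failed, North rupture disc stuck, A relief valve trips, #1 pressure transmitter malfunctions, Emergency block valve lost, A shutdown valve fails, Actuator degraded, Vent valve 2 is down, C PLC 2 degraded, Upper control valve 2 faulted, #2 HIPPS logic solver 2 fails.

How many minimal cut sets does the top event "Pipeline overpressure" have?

HIPPS stage inoperative [AND]: one cut set from each child combined → 1 × 1 × 1 = 1 cut set(s).
Control loop fails [AND]: one cut set from each child combined → 1 × 1 × 1 = 1 cut set(s).
Block path down [OR]: union of children's cut sets → 2 cut set(s).
Relief train inoperative [OR]: union of children's cut sets → 4 cut set(s).
Vent line inoperative [OR]: union of children's cut sets → 2 cut set(s).
Shutdown chain inoperative [OR]: union of children's cut sets → 5 cut set(s).
HIPPS stage 2 inoperative [AND]: one cut set from each child combined → 4 × 5 = 20 cut set(s).
Pipeline overpressure [OR]: union of children's cut sets → 21 cut set(s).

21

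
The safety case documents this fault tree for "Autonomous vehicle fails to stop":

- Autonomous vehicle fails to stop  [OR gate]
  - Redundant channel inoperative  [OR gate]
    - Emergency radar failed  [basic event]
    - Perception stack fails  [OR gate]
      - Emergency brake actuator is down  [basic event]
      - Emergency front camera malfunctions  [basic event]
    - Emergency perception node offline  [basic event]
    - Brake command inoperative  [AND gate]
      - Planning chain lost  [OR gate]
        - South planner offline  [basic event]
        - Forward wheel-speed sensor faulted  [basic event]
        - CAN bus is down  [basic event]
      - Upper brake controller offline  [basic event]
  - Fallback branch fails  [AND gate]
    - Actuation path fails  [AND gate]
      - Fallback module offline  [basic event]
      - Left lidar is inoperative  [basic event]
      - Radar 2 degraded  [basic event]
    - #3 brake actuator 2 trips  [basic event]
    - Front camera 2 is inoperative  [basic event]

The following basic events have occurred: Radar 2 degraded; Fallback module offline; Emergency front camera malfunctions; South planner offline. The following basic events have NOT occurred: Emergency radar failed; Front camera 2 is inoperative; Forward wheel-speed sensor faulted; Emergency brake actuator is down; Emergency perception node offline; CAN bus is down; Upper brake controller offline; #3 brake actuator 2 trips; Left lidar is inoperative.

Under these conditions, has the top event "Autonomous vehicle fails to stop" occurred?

Perception stack fails [OR]: Emergency brake actuator is down=not, Emergency front camera malfunctions=occurs → at least one input occurs → occurs.
Planning chain lost [OR]: South planner offline=occurs, Forward wheel-speed sensor faulted=not, CAN bus is down=not → at least one input occurs → occurs.
Brake command inoperative [AND]: Planning chain lost=occurs, Upper brake controller offline=not → not all inputs occur → does not occur.
Redundant channel inoperative [OR]: Emergency radar failed=not, Perception stack fails=occurs, Emergency perception node offline=not, Brake command inoperative=not → at least one input occurs → occurs.
Actuation path fails [AND]: Fallback module offline=occurs, Left lidar is inoperative=not, Radar 2 degraded=occurs → not all inputs occur → does not occur.
Fallback branch fails [AND]: Actuation path fails=not, #3 brake actuator 2 trips=not, Front camera 2 is inoperative=not → not all inputs occur → does not occur.
Autonomous vehicle fails to stop [OR]: Redundant channel inoperative=occurs, Fallback branch fails=not → at least one input occurs → occurs.

Yes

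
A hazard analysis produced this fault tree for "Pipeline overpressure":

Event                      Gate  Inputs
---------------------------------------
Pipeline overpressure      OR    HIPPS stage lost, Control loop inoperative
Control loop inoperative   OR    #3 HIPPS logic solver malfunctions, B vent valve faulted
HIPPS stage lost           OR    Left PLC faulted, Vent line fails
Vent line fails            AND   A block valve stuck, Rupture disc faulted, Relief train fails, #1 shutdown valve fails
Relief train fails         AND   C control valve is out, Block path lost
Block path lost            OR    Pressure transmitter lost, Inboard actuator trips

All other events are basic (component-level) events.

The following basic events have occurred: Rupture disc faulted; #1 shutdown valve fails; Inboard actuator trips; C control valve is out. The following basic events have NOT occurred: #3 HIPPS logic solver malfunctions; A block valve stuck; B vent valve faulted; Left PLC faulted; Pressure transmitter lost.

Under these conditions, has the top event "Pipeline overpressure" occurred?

Block path lost [OR]: Pressure transmitter lost=not, Inboard actuator trips=occurs → at least one input occurs → occurs.
Relief train fails [AND]: C control valve is out=occurs, Block path lost=occurs → all inputs occur → occurs.
Vent line fails [AND]: A block valve stuck=not, Rupture disc faulted=occurs, Relief train fails=occurs, #1 shutdown valve fails=occurs → not all inputs occur → does not occur.
HIPPS stage lost [OR]: Left PLC faulted=not, Vent line fails=not → no input occurs → does not occur.
Control loop inoperative [OR]: #3 HIPPS logic solver malfunctions=not, B vent valve faulted=not → no input occurs → does not occur.
Pipeline overpressure [OR]: HIPPS stage lost=not, Control loop inoperative=not → no input occurs → does not occur.

No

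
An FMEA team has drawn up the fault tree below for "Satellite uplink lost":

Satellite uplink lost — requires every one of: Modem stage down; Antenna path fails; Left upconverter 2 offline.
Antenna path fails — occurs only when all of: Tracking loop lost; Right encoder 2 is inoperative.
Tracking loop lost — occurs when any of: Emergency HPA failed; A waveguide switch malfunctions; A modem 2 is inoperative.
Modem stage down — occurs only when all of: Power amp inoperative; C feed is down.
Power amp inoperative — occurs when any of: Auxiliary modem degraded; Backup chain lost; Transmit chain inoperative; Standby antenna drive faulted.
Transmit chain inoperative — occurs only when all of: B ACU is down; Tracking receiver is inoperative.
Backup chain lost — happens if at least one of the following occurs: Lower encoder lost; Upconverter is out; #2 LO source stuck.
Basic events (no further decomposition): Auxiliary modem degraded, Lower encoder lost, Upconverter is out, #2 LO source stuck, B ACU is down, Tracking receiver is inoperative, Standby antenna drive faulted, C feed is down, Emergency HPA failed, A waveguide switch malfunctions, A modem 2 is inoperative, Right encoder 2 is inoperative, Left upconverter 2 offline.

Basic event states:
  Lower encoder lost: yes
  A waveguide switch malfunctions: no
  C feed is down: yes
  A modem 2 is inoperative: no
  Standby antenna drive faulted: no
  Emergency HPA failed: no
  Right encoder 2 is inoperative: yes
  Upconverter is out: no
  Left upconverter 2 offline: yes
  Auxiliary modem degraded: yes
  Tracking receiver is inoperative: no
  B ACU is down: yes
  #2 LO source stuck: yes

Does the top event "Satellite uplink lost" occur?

No

Backup chain lost [OR]: Lower encoder lost=occurs, Upconverter is out=not, #2 LO source stuck=occurs → at least one input occurs → occurs.
Transmit chain inoperative [AND]: B ACU is down=occurs, Tracking receiver is inoperative=not → not all inputs occur → does not occur.
Power amp inoperative [OR]: Auxiliary modem degraded=occurs, Backup chain lost=occurs, Transmit chain inoperative=not, Standby antenna drive faulted=not → at least one input occurs → occurs.
Modem stage down [AND]: Power amp inoperative=occurs, C feed is down=occurs → all inputs occur → occurs.
Tracking loop lost [OR]: Emergency HPA failed=not, A waveguide switch malfunctions=not, A modem 2 is inoperative=not → no input occurs → does not occur.
Antenna path fails [AND]: Tracking loop lost=not, Right encoder 2 is inoperative=occurs → not all inputs occur → does not occur.
Satellite uplink lost [AND]: Modem stage down=occurs, Antenna path fails=not, Left upconverter 2 offline=occurs → not all inputs occur → does not occur.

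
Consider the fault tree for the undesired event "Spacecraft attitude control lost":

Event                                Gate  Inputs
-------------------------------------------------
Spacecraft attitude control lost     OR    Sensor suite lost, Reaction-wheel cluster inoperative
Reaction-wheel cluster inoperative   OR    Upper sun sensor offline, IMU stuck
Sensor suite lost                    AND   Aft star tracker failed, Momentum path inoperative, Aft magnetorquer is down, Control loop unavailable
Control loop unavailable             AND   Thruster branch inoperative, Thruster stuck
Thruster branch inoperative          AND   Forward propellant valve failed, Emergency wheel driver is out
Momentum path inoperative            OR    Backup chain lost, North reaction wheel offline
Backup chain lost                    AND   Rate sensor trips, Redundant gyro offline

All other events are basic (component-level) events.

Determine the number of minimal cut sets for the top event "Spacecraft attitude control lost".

Backup chain lost [AND]: one cut set from each child combined → 1 × 1 = 1 cut set(s).
Momentum path inoperative [OR]: union of children's cut sets → 2 cut set(s).
Thruster branch inoperative [AND]: one cut set from each child combined → 1 × 1 = 1 cut set(s).
Control loop unavailable [AND]: one cut set from each child combined → 1 × 1 = 1 cut set(s).
Sensor suite lost [AND]: one cut set from each child combined → 1 × 2 × 1 × 1 = 2 cut set(s).
Reaction-wheel cluster inoperative [OR]: union of children's cut sets → 2 cut set(s).
Spacecraft attitude control lost [OR]: union of children's cut sets → 4 cut set(s).
Minimal cut sets: {Aft magnetorquer is down, Aft star tracker failed, Emergency wheel driver is out, Forward propellant valve failed, Rate sensor trips, Redundant gyro offline, Thruster stuck}; {Aft magnetorquer is down, Aft star tracker failed, Emergency wheel driver is out, Forward propellant valve failed, North reaction wheel offline, Thruster stuck}; {Upper sun sensor offline}; {IMU stuck}.

4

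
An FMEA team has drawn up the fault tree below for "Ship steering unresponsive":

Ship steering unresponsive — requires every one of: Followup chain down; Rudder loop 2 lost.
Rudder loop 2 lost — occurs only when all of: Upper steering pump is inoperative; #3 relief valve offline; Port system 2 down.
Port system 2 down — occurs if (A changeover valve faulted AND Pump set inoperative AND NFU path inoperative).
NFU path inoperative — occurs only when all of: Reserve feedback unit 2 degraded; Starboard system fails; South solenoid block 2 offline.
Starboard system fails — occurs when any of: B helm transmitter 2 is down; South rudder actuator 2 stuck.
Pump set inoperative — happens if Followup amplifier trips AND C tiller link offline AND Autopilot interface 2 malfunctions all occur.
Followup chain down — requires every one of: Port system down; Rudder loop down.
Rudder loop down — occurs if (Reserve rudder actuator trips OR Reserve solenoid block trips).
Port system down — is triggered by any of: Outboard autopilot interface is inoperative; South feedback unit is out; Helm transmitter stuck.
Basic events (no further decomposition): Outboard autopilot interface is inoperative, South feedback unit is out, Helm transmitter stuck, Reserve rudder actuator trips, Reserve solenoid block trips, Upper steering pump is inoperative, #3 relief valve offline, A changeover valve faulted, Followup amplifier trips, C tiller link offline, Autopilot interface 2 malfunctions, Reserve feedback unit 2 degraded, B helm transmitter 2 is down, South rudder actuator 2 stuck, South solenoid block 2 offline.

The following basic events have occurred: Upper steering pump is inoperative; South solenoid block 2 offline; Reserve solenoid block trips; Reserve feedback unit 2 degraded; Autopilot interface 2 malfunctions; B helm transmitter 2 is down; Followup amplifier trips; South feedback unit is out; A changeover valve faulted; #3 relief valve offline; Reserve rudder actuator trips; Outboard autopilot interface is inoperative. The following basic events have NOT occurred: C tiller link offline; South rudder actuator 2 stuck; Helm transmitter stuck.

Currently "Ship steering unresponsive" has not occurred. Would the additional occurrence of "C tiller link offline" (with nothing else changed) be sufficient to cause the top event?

Yes

Counterfactual: set "C tiller link offline" to occurred.
Port system down [OR]: Outboard autopilot interface is inoperative=occurs, South feedback unit is out=occurs, Helm transmitter stuck=not → at least one input occurs → occurs.
Rudder loop down [OR]: Reserve rudder actuator trips=occurs, Reserve solenoid block trips=occurs → at least one input occurs → occurs.
Followup chain down [AND]: Port system down=occurs, Rudder loop down=occurs → all inputs occur → occurs.
Pump set inoperative [AND]: Followup amplifier trips=occurs, C tiller link offline=occurs, Autopilot interface 2 malfunctions=occurs → all inputs occur → occurs.
Starboard system fails [OR]: B helm transmitter 2 is down=occurs, South rudder actuator 2 stuck=not → at least one input occurs → occurs.
NFU path inoperative [AND]: Reserve feedback unit 2 degraded=occurs, Starboard system fails=occurs, South solenoid block 2 offline=occurs → all inputs occur → occurs.
Port system 2 down [AND]: A changeover valve faulted=occurs, Pump set inoperative=occurs, NFU path inoperative=occurs → all inputs occur → occurs.
Rudder loop 2 lost [AND]: Upper steering pump is inoperative=occurs, #3 relief valve offline=occurs, Port system 2 down=occurs → all inputs occur → occurs.
Ship steering unresponsive [AND]: Followup chain down=occurs, Rudder loop 2 lost=occurs → all inputs occur → occurs.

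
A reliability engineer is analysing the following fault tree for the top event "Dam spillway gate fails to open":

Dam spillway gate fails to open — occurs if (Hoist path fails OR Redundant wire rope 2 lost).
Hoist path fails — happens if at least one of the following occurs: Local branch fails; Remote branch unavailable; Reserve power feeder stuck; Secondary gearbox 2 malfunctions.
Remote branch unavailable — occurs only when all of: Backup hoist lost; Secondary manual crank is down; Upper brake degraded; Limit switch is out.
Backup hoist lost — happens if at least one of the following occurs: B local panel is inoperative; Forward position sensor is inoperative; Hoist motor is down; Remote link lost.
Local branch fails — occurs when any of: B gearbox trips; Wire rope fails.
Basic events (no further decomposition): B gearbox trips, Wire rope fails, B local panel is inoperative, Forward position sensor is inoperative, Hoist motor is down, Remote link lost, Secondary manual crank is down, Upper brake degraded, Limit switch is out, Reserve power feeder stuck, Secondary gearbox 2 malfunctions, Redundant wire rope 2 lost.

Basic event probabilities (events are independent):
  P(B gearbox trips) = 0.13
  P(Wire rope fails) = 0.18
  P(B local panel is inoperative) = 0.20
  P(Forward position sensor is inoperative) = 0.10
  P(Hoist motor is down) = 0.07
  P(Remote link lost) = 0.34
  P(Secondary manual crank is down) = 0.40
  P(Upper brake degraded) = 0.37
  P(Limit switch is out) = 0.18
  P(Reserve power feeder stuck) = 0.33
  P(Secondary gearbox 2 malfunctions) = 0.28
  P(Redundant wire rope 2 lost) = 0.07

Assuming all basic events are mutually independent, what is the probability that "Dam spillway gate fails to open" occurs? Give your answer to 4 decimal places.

0.6847

P(Local branch fails) [OR] = 1 − (1−0.13) × (1−0.18) = 0.286600
P(Backup hoist lost) [OR] = 1 − (1−0.20) × (1−0.10) × (1−0.07) × (1−0.34) = 0.558064
P(Remote branch unavailable) [AND] = 0.558064 × 0.40 × 0.37 × 0.18 = 0.014867
P(Hoist path fails) [OR] = 1 − (1−0.286600) × (1−0.014867) × (1−0.33) × (1−0.28) = 0.660972
P(Dam spillway gate fails to open) [OR] = 1 − (1−0.660972) × (1−0.07) = 0.684704
Rounded to 4 decimal places: P(Dam spillway gate fails to open) ≈ 0.6847.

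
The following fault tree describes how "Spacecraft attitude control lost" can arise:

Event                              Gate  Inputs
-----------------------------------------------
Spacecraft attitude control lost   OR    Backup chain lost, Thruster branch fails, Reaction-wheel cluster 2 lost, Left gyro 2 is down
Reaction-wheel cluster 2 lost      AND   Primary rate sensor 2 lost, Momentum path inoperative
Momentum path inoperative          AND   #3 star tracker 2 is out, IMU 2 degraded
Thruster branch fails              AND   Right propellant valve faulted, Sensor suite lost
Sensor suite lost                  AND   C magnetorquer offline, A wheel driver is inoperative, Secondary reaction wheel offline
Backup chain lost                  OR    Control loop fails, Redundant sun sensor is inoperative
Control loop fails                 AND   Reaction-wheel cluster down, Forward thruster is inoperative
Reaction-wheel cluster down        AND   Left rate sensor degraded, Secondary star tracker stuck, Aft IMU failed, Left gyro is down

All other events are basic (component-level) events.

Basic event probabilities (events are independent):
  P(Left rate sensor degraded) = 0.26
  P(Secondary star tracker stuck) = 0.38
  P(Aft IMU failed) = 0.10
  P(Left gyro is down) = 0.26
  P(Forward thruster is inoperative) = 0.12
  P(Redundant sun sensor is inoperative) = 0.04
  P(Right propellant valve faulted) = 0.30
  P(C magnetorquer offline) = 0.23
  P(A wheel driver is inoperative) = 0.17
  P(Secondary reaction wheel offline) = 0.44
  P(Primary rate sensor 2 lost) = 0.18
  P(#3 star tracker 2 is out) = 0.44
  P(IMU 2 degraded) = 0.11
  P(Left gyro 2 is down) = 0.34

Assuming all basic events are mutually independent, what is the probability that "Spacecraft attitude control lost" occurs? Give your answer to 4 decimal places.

0.3754

P(Reaction-wheel cluster down) [AND] = 0.26 × 0.38 × 0.10 × 0.26 = 0.002569
P(Control loop fails) [AND] = 0.002569 × 0.12 = 0.000308
P(Backup chain lost) [OR] = 1 − (1−0.000308) × (1−0.04) = 0.040296
P(Sensor suite lost) [AND] = 0.23 × 0.17 × 0.44 = 0.017204
P(Thruster branch fails) [AND] = 0.30 × 0.017204 = 0.005161
P(Momentum path inoperative) [AND] = 0.44 × 0.11 = 0.048400
P(Reaction-wheel cluster 2 lost) [AND] = 0.18 × 0.048400 = 0.008712
P(Spacecraft attitude control lost) [OR] = 1 − (1−0.040296) × (1−0.005161) × (1−0.008712) × (1−0.34) = 0.375354
Rounded to 4 decimal places: P(Spacecraft attitude control lost) ≈ 0.3754.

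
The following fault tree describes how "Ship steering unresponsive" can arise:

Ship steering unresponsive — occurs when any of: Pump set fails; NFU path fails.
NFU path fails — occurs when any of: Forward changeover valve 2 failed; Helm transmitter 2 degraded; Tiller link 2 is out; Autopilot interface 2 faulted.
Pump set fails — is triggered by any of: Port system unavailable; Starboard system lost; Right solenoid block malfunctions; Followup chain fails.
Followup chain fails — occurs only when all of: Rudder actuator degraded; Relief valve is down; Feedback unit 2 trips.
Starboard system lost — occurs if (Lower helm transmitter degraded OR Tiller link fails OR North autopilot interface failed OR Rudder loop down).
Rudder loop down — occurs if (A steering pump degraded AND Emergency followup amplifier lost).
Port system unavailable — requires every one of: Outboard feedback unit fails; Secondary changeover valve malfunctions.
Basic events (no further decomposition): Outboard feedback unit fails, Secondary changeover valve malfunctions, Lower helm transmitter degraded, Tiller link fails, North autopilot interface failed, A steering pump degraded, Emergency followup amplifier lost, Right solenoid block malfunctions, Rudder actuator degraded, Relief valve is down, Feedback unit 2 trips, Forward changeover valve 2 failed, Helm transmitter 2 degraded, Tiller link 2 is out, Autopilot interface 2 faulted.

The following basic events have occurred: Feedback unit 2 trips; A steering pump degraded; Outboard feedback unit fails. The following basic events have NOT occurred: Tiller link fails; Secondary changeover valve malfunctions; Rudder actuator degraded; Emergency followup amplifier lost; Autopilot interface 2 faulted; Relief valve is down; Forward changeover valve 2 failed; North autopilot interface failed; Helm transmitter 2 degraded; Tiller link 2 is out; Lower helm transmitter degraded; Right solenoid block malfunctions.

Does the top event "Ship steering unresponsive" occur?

No

Port system unavailable [AND]: Outboard feedback unit fails=occurs, Secondary changeover valve malfunctions=not → not all inputs occur → does not occur.
Rudder loop down [AND]: A steering pump degraded=occurs, Emergency followup amplifier lost=not → not all inputs occur → does not occur.
Starboard system lost [OR]: Lower helm transmitter degraded=not, Tiller link fails=not, North autopilot interface failed=not, Rudder loop down=not → no input occurs → does not occur.
Followup chain fails [AND]: Rudder actuator degraded=not, Relief valve is down=not, Feedback unit 2 trips=occurs → not all inputs occur → does not occur.
Pump set fails [OR]: Port system unavailable=not, Starboard system lost=not, Right solenoid block malfunctions=not, Followup chain fails=not → no input occurs → does not occur.
NFU path fails [OR]: Forward changeover valve 2 failed=not, Helm transmitter 2 degraded=not, Tiller link 2 is out=not, Autopilot interface 2 faulted=not → no input occurs → does not occur.
Ship steering unresponsive [OR]: Pump set fails=not, NFU path fails=not → no input occurs → does not occur.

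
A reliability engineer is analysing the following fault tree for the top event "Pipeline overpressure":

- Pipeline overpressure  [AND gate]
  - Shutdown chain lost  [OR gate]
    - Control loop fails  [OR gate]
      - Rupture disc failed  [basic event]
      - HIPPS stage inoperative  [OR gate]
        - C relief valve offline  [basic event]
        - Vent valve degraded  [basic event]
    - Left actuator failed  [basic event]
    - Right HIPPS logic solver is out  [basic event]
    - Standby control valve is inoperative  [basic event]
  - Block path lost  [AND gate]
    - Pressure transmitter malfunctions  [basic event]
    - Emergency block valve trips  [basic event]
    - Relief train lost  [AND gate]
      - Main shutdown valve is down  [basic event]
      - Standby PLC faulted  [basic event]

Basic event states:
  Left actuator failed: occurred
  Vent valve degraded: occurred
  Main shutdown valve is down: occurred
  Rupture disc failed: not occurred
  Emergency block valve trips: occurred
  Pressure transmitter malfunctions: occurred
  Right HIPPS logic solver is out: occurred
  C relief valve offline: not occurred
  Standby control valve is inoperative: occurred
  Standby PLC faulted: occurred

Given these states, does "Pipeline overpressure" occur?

Yes

HIPPS stage inoperative [OR]: C relief valve offline=not, Vent valve degraded=occurs → at least one input occurs → occurs.
Control loop fails [OR]: Rupture disc failed=not, HIPPS stage inoperative=occurs → at least one input occurs → occurs.
Shutdown chain lost [OR]: Control loop fails=occurs, Left actuator failed=occurs, Right HIPPS logic solver is out=occurs, Standby control valve is inoperative=occurs → at least one input occurs → occurs.
Relief train lost [AND]: Main shutdown valve is down=occurs, Standby PLC faulted=occurs → all inputs occur → occurs.
Block path lost [AND]: Pressure transmitter malfunctions=occurs, Emergency block valve trips=occurs, Relief train lost=occurs → all inputs occur → occurs.
Pipeline overpressure [AND]: Shutdown chain lost=occurs, Block path lost=occurs → all inputs occur → occurs.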